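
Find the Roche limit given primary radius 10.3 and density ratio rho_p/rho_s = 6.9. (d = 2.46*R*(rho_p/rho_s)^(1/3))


d_Roche = 2.46 * 10.3 * 6.9^(1/3) = 48.2379

48.2379


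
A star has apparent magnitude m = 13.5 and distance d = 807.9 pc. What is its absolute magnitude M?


M = m - 5*log10(d) + 5 = 13.5 - 5*log10(807.9) + 5 = 3.9632

3.9632


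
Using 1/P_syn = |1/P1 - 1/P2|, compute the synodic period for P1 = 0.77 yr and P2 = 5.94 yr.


1/P_syn = |1/P1 - 1/P2| = |1/0.77 - 1/5.94| => P_syn = 0.8847

0.8847 years


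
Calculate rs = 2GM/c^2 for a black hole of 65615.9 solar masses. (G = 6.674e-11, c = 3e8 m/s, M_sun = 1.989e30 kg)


M = 65615.9 * 1.989e30 kg = 1.305100251e+35 kg. rs = 2GM/c^2 = 2 * 6.674e-11 * 1.305100251e+35 / (3e8)^2 = 1.936e+08

1.936e+08 m


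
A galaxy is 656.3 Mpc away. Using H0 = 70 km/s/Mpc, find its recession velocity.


v = H0 * d = 70 * 656.3 = 45941.0

45941.0 km/s


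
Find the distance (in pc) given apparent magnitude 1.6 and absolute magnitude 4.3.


d = 10^((m - M + 5)/5) = 10^((1.6 - 4.3 + 5)/5) = 2.884

2.884 pc


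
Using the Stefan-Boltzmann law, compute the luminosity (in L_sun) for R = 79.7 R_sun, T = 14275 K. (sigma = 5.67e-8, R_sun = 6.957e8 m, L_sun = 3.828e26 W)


R = 79.7 * 6.957e8 m = 5.544729e+10 m. L = 4*pi*R^2*sigma*T^4 = 4*pi*(5.544729e+10)^2 * 5.67e-8 * 14275^4 = 9.096158936e+31 W. L/L_sun = 9.096158936e+31 / 3.828e26 = 237621.7068

237621.7068 L_sun


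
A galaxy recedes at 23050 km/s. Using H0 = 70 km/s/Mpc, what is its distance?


d = v / H0 = 23050 / 70 = 329.2857

329.2857 Mpc


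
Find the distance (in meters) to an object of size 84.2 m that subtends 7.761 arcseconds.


D = size / theta_rad, theta_rad = 7.761 * pi/(180*3600) = 3.763e-05, D = 2.238e+06

2.238e+06 m


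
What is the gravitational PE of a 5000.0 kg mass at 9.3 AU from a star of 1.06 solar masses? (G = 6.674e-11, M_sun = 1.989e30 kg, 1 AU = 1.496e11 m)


M = 1.06 * 1.989e30 kg = 2.10834e+30 kg; r = 9.3 AU * 1.496e11 m/AU = 1.39128e+12 m. U = -GM*m/r = -(6.674e-11 * 2.10834e+30 * 5000.0) / 1.39128e+12 = -5.057e+11

-5.057e+11 J


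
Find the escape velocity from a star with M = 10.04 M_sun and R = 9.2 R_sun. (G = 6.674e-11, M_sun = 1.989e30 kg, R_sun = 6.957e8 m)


M = 10.04 * 1.989e30 kg = 1.996956e+31 kg; R = 9.2 * 6.957e8 m = 6.40044e+09 m. v_esc = sqrt(2GM/R) = sqrt(2 * 6.674e-11 * 1.996956e+31 / 6.40044e+09) = 645338.2865

645338.2865 m/s


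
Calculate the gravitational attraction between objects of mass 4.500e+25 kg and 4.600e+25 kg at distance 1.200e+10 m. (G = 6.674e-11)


F = G*m1*m2/r^2 = 6.674e-11 * 4.500e+25 * 4.600e+25 / (1.200e+10)^2 = 6.674e-11 * 2.070e+51 / 1.440e+20 = 9.594e+20

9.594e+20 N


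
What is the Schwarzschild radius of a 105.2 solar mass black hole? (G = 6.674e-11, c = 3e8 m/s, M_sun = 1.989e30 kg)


M = 105.2 * 1.989e30 kg = 2.092428e+32 kg. rs = 2GM/c^2 = 2 * 6.674e-11 * 2.092428e+32 / (3e8)^2 = 310330.3216

310330.3216 m


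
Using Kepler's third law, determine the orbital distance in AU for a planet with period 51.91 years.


a = P^(2/3) = 51.91^(2/3) = 13.9156

13.9156 AU


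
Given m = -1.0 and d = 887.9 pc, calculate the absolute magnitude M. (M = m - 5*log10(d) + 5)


M = m - 5*log10(d) + 5 = -1.0 - 5*log10(887.9) + 5 = -10.7418

-10.7418


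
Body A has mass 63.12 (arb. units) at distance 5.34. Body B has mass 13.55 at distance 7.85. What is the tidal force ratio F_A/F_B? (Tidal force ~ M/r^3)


Ratio = (M1/r1^3) / (M2/r2^3) = (63.12/5.34^3) / (13.55/7.85^3) = 14.7983

14.7983


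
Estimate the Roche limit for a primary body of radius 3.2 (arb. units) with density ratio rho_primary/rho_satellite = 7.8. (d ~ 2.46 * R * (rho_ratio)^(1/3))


d_Roche = 2.46 * 3.2 * 7.8^(1/3) = 15.6117

15.6117


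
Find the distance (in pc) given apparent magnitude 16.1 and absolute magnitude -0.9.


d = 10^((m - M + 5)/5) = 10^((16.1 - -0.9 + 5)/5) = 25118.8643

25118.8643 pc


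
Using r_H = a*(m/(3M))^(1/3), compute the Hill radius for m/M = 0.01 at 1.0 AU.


r_H = a * (m/3M)^(1/3) = 1.0 * (0.01/3)^(1/3) = 0.1494

0.1494 AU


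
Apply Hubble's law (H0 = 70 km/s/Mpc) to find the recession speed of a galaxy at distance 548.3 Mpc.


v = H0 * d = 70 * 548.3 = 38381.0

38381.0 km/s


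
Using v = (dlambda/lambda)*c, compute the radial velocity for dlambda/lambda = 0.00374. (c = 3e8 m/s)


v = (dlambda/lambda) * c = 0.00374 * 3e8 = 1.122e+06

1.122e+06 m/s


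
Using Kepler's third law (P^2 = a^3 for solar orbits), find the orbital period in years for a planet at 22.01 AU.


P = a^(3/2) = 22.01^1.5 = 103.2595

103.2595 years


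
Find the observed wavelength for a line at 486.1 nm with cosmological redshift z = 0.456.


lam_obs = lam_emit * (1 + z) = 486.1 * (1 + 0.456) = 707.7616

707.7616 nm


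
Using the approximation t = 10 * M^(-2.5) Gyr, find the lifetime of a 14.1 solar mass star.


t = 10 * M^(-2.5) = 10 * 14.1^(-2.5) = 0.0134

0.0134 Gyr


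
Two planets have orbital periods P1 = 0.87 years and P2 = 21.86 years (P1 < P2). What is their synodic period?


1/P_syn = |1/P1 - 1/P2| = |1/0.87 - 1/21.86| => P_syn = 0.9061

0.9061 years


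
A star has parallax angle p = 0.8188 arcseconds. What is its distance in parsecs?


d = 1/p = 1/0.8188 = 1.2213

1.2213 pc


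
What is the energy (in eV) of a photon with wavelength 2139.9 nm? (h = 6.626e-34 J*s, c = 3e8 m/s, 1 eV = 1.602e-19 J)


E = hc/lambda = 6.626e-34 * 3e8 / 2.140e-06 = 9.289e-20 J = 0.5799 eV

0.5799 eV


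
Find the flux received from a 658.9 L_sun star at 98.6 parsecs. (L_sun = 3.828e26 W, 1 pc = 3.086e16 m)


F = L / (4*pi*d^2) = 2.522e+29 / (4*pi*(3.043e+18)^2) = 2.168e-09

2.168e-09 W/m^2


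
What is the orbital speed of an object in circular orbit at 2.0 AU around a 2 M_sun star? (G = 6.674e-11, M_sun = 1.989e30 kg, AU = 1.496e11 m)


v = sqrt(GM/r) = sqrt(6.674e-11 * 3.978e+30 / 2.992e+11) = 29788.2298

29788.2298 m/s


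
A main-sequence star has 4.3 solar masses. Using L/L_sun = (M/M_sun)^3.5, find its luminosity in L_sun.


L/L_sun = (M/M_sun)^3.5 = 4.3^3.5 = 164.8692

164.8692 L_sun


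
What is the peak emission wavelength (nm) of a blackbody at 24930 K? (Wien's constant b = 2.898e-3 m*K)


lam_max = b / T = 2.898e-3 / 24930 = 1.162e-07 m = 116.2455 nm

116.2455 nm


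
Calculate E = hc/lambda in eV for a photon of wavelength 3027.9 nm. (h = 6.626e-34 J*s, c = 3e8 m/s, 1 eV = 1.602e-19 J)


E = hc/lambda = 6.626e-34 * 3e8 / 3.028e-06 = 6.565e-20 J = 0.4098 eV

0.4098 eV


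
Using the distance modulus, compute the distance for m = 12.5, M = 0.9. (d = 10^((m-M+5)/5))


d = 10^((m - M + 5)/5) = 10^((12.5 - 0.9 + 5)/5) = 2089.2961

2089.2961 pc


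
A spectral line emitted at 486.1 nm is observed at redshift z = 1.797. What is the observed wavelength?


lam_obs = lam_emit * (1 + z) = 486.1 * (1 + 1.797) = 1359.6217

1359.6217 nm


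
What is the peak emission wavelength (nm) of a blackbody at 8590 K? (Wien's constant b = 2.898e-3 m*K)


lam_max = b / T = 2.898e-3 / 8590 = 3.374e-07 m = 337.369 nm

337.369 nm


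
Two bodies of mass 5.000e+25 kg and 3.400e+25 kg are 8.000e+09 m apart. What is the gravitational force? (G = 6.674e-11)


F = G*m1*m2/r^2 = 6.674e-11 * 5.000e+25 * 3.400e+25 / (8.000e+09)^2 = 6.674e-11 * 1.700e+51 / 6.400e+19 = 1.773e+21

1.773e+21 N


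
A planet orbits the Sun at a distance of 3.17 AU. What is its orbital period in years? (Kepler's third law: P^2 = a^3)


P = a^(3/2) = 3.17^1.5 = 5.644

5.644 years


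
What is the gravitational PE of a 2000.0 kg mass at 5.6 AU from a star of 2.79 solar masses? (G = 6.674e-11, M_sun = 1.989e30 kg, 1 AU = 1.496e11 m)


M = 2.79 * 1.989e30 kg = 5.54931e+30 kg; r = 5.6 AU * 1.496e11 m/AU = 8.3776e+11 m. U = -GM*m/r = -(6.674e-11 * 5.54931e+30 * 2000.0) / 8.3776e+11 = -8.842e+11

-8.842e+11 J


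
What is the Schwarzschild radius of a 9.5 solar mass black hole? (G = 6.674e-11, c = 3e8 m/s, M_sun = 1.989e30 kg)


M = 9.5 * 1.989e30 kg = 1.88955e+31 kg. rs = 2GM/c^2 = 2 * 6.674e-11 * 1.88955e+31 / (3e8)^2 = 28024.126

28024.126 m


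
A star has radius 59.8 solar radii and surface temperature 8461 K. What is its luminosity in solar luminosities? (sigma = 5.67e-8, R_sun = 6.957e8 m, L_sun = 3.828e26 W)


R = 59.8 * 6.957e8 m = 4.160286e+10 m. L = 4*pi*R^2*sigma*T^4 = 4*pi*(4.160286e+10)^2 * 5.67e-8 * 8461^4 = 6.320130966e+30 W. L/L_sun = 6.320130966e+30 / 3.828e26 = 16510.269

16510.269 L_sun


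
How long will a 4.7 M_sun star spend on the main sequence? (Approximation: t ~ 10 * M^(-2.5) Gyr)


t = 10 * M^(-2.5) = 10 * 4.7^(-2.5) = 0.2088

0.2088 Gyr


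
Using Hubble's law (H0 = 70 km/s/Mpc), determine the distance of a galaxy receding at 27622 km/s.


d = v / H0 = 27622 / 70 = 394.6

394.6 Mpc


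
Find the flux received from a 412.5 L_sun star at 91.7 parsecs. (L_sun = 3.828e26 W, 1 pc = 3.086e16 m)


F = L / (4*pi*d^2) = 1.579e+29 / (4*pi*(2.830e+18)^2) = 1.569e-09

1.569e-09 W/m^2


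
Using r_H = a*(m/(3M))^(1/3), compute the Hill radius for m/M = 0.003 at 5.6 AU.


r_H = a * (m/3M)^(1/3) = 5.6 * (0.003/3)^(1/3) = 0.56

0.56 AU


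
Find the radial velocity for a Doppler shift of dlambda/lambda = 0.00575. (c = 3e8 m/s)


v = (dlambda/lambda) * c = 0.00575 * 3e8 = 1.725e+06

1.725e+06 m/s


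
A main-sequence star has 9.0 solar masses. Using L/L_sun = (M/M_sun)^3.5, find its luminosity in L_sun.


L/L_sun = (M/M_sun)^3.5 = 9.0^3.5 = 2187.0

2187.0 L_sun


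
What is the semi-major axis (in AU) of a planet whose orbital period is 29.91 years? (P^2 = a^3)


a = P^(2/3) = 29.91^(2/3) = 9.6356

9.6356 AU


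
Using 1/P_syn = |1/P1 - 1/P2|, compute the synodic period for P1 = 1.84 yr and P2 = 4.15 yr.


1/P_syn = |1/P1 - 1/P2| = |1/1.84 - 1/4.15| => P_syn = 3.3056

3.3056 years


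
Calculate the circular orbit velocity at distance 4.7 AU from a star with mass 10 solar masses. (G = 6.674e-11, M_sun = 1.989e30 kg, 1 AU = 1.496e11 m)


v = sqrt(GM/r) = sqrt(6.674e-11 * 1.989e+31 / 7.031e+11) = 43450.5989

43450.5989 m/s


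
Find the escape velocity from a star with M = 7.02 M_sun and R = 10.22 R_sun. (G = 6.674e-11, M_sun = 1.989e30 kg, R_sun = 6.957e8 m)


M = 7.02 * 1.989e30 kg = 1.396278e+31 kg; R = 10.22 * 6.957e8 m = 7.110054e+09 m. v_esc = sqrt(2GM/R) = sqrt(2 * 6.674e-11 * 1.396278e+31 / 7.110054e+09) = 511985.4241

511985.4241 m/s


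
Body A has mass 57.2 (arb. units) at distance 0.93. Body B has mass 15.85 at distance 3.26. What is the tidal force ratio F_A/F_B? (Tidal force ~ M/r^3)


Ratio = (M1/r1^3) / (M2/r2^3) = (57.2/0.93^3) / (15.85/3.26^3) = 155.4428

155.4428


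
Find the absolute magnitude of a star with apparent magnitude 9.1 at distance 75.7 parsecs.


M = m - 5*log10(d) + 5 = 9.1 - 5*log10(75.7) + 5 = 4.7045

4.7045


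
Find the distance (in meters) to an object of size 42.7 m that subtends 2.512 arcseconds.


D = size / theta_rad, theta_rad = 2.512 * pi/(180*3600) = 1.218e-05, D = 3.506e+06

3.506e+06 m


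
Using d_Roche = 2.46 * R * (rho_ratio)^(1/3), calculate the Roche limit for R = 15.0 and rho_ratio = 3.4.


d_Roche = 2.46 * 15.0 * 3.4^(1/3) = 55.4863

55.4863


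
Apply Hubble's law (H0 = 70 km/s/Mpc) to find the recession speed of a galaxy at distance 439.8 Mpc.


v = H0 * d = 70 * 439.8 = 30786.0

30786.0 km/s


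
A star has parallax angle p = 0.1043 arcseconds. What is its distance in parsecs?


d = 1/p = 1/0.1043 = 9.5877

9.5877 pc


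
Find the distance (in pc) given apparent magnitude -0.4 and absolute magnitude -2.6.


d = 10^((m - M + 5)/5) = 10^((-0.4 - -2.6 + 5)/5) = 27.5423

27.5423 pc


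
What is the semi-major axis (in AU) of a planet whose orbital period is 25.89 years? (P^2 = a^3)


a = P^(2/3) = 25.89^(2/3) = 8.7516

8.7516 AU


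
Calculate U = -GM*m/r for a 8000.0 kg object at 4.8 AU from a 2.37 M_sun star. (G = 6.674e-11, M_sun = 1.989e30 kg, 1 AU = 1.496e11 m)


M = 2.37 * 1.989e30 kg = 4.71393e+30 kg; r = 4.8 AU * 1.496e11 m/AU = 7.1808e+11 m. U = -GM*m/r = -(6.674e-11 * 4.71393e+30 * 8000.0) / 7.1808e+11 = -3.505e+12

-3.505e+12 J


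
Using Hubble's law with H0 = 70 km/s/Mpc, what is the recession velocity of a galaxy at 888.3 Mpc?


v = H0 * d = 70 * 888.3 = 62181.0

62181.0 km/s


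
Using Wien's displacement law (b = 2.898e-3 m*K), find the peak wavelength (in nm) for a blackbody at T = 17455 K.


lam_max = b / T = 2.898e-3 / 17455 = 1.660e-07 m = 166.0269 nm

166.0269 nm


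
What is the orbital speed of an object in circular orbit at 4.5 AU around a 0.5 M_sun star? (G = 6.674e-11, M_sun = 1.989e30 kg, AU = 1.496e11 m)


v = sqrt(GM/r) = sqrt(6.674e-11 * 9.945e+29 / 6.732e+11) = 9929.4099

9929.4099 m/s


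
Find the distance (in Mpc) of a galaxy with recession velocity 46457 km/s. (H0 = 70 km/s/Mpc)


d = v / H0 = 46457 / 70 = 663.6714

663.6714 Mpc


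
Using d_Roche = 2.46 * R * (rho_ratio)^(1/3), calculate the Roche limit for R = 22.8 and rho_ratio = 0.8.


d_Roche = 2.46 * 22.8 * 0.8^(1/3) = 52.0675

52.0675


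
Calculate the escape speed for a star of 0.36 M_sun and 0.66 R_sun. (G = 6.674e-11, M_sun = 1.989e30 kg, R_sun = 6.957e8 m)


M = 0.36 * 1.989e30 kg = 7.1604e+29 kg; R = 0.66 * 6.957e8 m = 4.59162e+08 m. v_esc = sqrt(2GM/R) = sqrt(2 * 6.674e-11 * 7.1604e+29 / 4.59162e+08) = 456240.4338

456240.4338 m/s


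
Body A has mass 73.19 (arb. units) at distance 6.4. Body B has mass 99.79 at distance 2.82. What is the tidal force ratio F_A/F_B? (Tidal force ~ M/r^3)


Ratio = (M1/r1^3) / (M2/r2^3) = (73.19/6.4^3) / (99.79/2.82^3) = 0.0627

0.0627


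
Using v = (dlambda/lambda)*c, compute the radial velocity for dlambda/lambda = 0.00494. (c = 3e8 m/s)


v = (dlambda/lambda) * c = 0.00494 * 3e8 = 1.482e+06

1.482e+06 m/s


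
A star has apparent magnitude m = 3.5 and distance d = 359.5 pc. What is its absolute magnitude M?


M = m - 5*log10(d) + 5 = 3.5 - 5*log10(359.5) + 5 = -4.2785

-4.2785


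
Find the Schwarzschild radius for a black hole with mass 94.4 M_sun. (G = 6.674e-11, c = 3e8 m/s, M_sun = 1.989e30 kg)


M = 94.4 * 1.989e30 kg = 1.877616e+32 kg. rs = 2GM/c^2 = 2 * 6.674e-11 * 1.877616e+32 / (3e8)^2 = 278471.3152

278471.3152 m


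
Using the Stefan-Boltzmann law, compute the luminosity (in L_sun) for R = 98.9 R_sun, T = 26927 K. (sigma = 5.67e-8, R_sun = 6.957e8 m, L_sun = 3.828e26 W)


R = 98.9 * 6.957e8 m = 6.880473e+10 m. L = 4*pi*R^2*sigma*T^4 = 4*pi*(6.880473e+10)^2 * 5.67e-8 * 26927^4 = 1.773296652e+33 W. L/L_sun = 1.773296652e+33 / 3.828e26 = 4.632e+06

4.632e+06 L_sun


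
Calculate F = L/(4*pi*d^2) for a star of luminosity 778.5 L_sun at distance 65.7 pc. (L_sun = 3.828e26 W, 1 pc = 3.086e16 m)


F = L / (4*pi*d^2) = 2.980e+29 / (4*pi*(2.028e+18)^2) = 5.769e-09

5.769e-09 W/m^2


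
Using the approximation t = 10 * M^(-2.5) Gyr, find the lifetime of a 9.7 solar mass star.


t = 10 * M^(-2.5) = 10 * 9.7^(-2.5) = 0.0341

0.0341 Gyr


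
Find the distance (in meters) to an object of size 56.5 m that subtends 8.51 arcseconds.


D = size / theta_rad, theta_rad = 8.51 * pi/(180*3600) = 4.126e-05, D = 1.369e+06

1.369e+06 m


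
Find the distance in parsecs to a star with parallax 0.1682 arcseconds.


d = 1/p = 1/0.1682 = 5.9453

5.9453 pc


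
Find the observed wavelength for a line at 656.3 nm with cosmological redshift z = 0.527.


lam_obs = lam_emit * (1 + z) = 656.3 * (1 + 0.527) = 1002.1701

1002.1701 nm


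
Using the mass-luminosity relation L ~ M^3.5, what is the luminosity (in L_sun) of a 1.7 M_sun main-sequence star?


L/L_sun = (M/M_sun)^3.5 = 1.7^3.5 = 6.4058

6.4058 L_sun


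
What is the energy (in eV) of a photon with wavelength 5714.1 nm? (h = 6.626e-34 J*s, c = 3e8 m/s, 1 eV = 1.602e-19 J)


E = hc/lambda = 6.626e-34 * 3e8 / 5.714e-06 = 3.479e-20 J = 0.2172 eV

0.2172 eV


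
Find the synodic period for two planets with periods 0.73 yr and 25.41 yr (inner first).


1/P_syn = |1/P1 - 1/P2| = |1/0.73 - 1/25.41| => P_syn = 0.7516

0.7516 years


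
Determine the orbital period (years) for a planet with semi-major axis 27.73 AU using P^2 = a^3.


P = a^(3/2) = 27.73^1.5 = 146.0242

146.0242 years


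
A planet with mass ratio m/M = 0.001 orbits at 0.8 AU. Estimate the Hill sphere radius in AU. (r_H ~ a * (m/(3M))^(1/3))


r_H = a * (m/3M)^(1/3) = 0.8 * (0.001/3)^(1/3) = 0.0555

0.0555 AU


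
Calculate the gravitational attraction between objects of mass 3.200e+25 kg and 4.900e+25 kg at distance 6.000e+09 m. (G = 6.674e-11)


F = G*m1*m2/r^2 = 6.674e-11 * 3.200e+25 * 4.900e+25 / (6.000e+09)^2 = 6.674e-11 * 1.568e+51 / 3.600e+19 = 2.907e+21

2.907e+21 N


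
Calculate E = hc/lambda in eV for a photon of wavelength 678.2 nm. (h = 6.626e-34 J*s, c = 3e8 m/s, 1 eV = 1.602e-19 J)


E = hc/lambda = 6.626e-34 * 3e8 / 6.782e-07 = 2.931e-19 J = 1.8296 eV

1.8296 eV


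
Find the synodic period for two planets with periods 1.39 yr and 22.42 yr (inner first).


1/P_syn = |1/P1 - 1/P2| = |1/1.39 - 1/22.42| => P_syn = 1.4819

1.4819 years


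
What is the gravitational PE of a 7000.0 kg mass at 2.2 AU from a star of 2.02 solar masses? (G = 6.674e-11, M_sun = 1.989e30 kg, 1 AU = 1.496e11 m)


M = 2.02 * 1.989e30 kg = 4.01778e+30 kg; r = 2.2 AU * 1.496e11 m/AU = 3.2912e+11 m. U = -GM*m/r = -(6.674e-11 * 4.01778e+30 * 7000.0) / 3.2912e+11 = -5.703e+12

-5.703e+12 J


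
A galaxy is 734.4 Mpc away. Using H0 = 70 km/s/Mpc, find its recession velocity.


v = H0 * d = 70 * 734.4 = 51408.0

51408.0 km/s


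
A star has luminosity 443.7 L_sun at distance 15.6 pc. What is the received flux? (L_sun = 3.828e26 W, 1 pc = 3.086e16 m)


F = L / (4*pi*d^2) = 1.698e+29 / (4*pi*(4.814e+17)^2) = 5.832e-08

5.832e-08 W/m^2


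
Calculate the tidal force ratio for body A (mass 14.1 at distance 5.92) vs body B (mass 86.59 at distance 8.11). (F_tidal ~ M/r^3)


Ratio = (M1/r1^3) / (M2/r2^3) = (14.1/5.92^3) / (86.59/8.11^3) = 0.4186

0.4186


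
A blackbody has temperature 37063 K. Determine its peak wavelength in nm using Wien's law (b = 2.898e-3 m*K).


lam_max = b / T = 2.898e-3 / 37063 = 7.819e-08 m = 78.1912 nm

78.1912 nm


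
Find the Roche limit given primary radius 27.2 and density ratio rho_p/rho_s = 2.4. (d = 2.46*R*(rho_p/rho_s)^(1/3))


d_Roche = 2.46 * 27.2 * 2.4^(1/3) = 89.5862

89.5862


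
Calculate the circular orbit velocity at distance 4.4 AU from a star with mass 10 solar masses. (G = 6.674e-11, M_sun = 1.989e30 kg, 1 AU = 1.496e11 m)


v = sqrt(GM/r) = sqrt(6.674e-11 * 1.989e+31 / 6.582e+11) = 44907.4461

44907.4461 m/s


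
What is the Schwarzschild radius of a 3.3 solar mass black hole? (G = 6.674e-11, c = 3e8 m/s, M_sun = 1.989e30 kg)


M = 3.3 * 1.989e30 kg = 6.5637e+30 kg. rs = 2GM/c^2 = 2 * 6.674e-11 * 6.5637e+30 / (3e8)^2 = 9734.6964

9734.6964 m


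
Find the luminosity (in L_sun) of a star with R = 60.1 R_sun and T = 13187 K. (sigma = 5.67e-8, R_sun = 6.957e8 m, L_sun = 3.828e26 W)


R = 60.1 * 6.957e8 m = 4.181157e+10 m. L = 4*pi*R^2*sigma*T^4 = 4*pi*(4.181157e+10)^2 * 5.67e-8 * 13187^4 = 3.7667769e+31 W. L/L_sun = 3.7667769e+31 / 3.828e26 = 98400.6505

98400.6505 L_sun


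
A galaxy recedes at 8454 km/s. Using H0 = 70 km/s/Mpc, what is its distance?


d = v / H0 = 8454 / 70 = 120.7714

120.7714 Mpc


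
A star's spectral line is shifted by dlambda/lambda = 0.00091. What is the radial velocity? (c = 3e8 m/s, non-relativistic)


v = (dlambda/lambda) * c = 0.00091 * 3e8 = 273000.0

273000.0 m/s


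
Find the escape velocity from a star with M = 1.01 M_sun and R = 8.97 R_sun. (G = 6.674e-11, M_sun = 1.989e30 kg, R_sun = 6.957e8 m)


M = 1.01 * 1.989e30 kg = 2.00889e+30 kg; R = 8.97 * 6.957e8 m = 6.240429e+09 m. v_esc = sqrt(2GM/R) = sqrt(2 * 6.674e-11 * 2.00889e+30 / 6.240429e+09) = 207290.2877

207290.2877 m/s


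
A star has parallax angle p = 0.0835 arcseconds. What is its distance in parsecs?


d = 1/p = 1/0.0835 = 11.976

11.976 pc


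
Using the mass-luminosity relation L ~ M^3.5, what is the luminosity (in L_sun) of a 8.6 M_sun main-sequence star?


L/L_sun = (M/M_sun)^3.5 = 8.6^3.5 = 1865.2823

1865.2823 L_sun


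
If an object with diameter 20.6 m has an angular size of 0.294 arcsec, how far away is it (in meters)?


D = size / theta_rad, theta_rad = 0.294 * pi/(180*3600) = 1.425e-06, D = 1.445e+07

1.445e+07 m


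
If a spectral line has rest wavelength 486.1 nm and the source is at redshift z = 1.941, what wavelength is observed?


lam_obs = lam_emit * (1 + z) = 486.1 * (1 + 1.941) = 1429.6201

1429.6201 nm


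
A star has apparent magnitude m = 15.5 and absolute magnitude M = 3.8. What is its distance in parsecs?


d = 10^((m - M + 5)/5) = 10^((15.5 - 3.8 + 5)/5) = 2187.7616

2187.7616 pc


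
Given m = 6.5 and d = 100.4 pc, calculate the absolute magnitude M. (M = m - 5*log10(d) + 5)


M = m - 5*log10(d) + 5 = 6.5 - 5*log10(100.4) + 5 = 1.4913

1.4913


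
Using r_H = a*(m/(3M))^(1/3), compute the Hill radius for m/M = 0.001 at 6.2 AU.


r_H = a * (m/3M)^(1/3) = 6.2 * (0.001/3)^(1/3) = 0.4299

0.4299 AU


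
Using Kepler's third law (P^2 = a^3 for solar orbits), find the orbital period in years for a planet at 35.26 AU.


P = a^(3/2) = 35.26^1.5 = 209.3743

209.3743 years


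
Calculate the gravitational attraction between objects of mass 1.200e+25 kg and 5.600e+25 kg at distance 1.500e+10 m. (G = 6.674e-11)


F = G*m1*m2/r^2 = 6.674e-11 * 1.200e+25 * 5.600e+25 / (1.500e+10)^2 = 6.674e-11 * 6.720e+50 / 2.250e+20 = 1.993e+20

1.993e+20 N


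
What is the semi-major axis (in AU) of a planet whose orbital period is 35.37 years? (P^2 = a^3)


a = P^(2/3) = 35.37^(2/3) = 10.7752

10.7752 AU


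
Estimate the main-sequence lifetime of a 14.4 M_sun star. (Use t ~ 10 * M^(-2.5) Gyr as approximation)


t = 10 * M^(-2.5) = 10 * 14.4^(-2.5) = 0.0127

0.0127 Gyr


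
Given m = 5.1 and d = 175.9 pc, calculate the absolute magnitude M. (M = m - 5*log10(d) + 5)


M = m - 5*log10(d) + 5 = 5.1 - 5*log10(175.9) + 5 = -1.1263

-1.1263


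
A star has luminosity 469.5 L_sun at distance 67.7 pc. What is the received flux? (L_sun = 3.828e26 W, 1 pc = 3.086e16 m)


F = L / (4*pi*d^2) = 1.797e+29 / (4*pi*(2.089e+18)^2) = 3.277e-09

3.277e-09 W/m^2


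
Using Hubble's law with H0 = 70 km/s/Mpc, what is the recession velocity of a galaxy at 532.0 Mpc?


v = H0 * d = 70 * 532.0 = 37240.0

37240.0 km/s


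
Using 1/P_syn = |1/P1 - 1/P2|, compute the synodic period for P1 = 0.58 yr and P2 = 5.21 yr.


1/P_syn = |1/P1 - 1/P2| = |1/0.58 - 1/5.21| => P_syn = 0.6527

0.6527 years


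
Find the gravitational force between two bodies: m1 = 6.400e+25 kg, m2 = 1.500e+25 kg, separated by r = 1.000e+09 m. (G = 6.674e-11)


F = G*m1*m2/r^2 = 6.674e-11 * 6.400e+25 * 1.500e+25 / (1.000e+09)^2 = 6.674e-11 * 9.600e+50 / 1.000e+18 = 6.407e+22

6.407e+22 N


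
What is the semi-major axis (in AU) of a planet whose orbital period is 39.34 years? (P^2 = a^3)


a = P^(2/3) = 39.34^(2/3) = 11.5671

11.5671 AU


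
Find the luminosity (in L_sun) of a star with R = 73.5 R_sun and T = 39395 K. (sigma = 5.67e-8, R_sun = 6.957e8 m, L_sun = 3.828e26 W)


R = 73.5 * 6.957e8 m = 5.113395e+10 m. L = 4*pi*R^2*sigma*T^4 = 4*pi*(5.113395e+10)^2 * 5.67e-8 * 39395^4 = 4.4872062e+33 W. L/L_sun = 4.4872062e+33 / 3.828e26 = 1.172e+07

1.172e+07 L_sun


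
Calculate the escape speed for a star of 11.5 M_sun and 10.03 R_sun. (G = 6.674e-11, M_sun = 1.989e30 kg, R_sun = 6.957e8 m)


M = 11.5 * 1.989e30 kg = 2.28735e+31 kg; R = 10.03 * 6.957e8 m = 6.977871e+09 m. v_esc = sqrt(2GM/R) = sqrt(2 * 6.674e-11 * 2.28735e+31 / 6.977871e+09) = 661474.25

661474.25 m/s


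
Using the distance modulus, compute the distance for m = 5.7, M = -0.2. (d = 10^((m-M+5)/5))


d = 10^((m - M + 5)/5) = 10^((5.7 - -0.2 + 5)/5) = 151.3561

151.3561 pc


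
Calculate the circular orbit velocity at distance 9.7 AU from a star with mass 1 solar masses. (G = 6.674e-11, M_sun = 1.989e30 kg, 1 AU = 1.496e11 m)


v = sqrt(GM/r) = sqrt(6.674e-11 * 1.989e+30 / 1.451e+12) = 9564.4242

9564.4242 m/s


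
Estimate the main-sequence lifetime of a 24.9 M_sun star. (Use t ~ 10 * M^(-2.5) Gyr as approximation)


t = 10 * M^(-2.5) = 10 * 24.9^(-2.5) = 0.0032

0.0032 Gyr


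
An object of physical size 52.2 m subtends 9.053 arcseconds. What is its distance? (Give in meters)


D = size / theta_rad, theta_rad = 9.053 * pi/(180*3600) = 4.389e-05, D = 1.189e+06

1.189e+06 m


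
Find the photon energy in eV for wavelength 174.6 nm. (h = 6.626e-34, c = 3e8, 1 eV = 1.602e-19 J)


E = hc/lambda = 6.626e-34 * 3e8 / 1.746e-07 = 1.138e-18 J = 7.1067 eV

7.1067 eV


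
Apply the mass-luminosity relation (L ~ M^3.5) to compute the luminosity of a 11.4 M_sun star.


L/L_sun = (M/M_sun)^3.5 = 11.4^3.5 = 5002.2683

5002.2683 L_sun


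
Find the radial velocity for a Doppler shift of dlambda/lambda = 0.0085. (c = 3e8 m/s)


v = (dlambda/lambda) * c = 0.0085 * 3e8 = 2.550e+06

2.550e+06 m/s


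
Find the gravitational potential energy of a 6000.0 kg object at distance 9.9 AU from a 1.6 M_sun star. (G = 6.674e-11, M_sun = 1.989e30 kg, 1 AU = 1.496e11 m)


M = 1.6 * 1.989e30 kg = 3.1824e+30 kg; r = 9.9 AU * 1.496e11 m/AU = 1.48104e+12 m. U = -GM*m/r = -(6.674e-11 * 3.1824e+30 * 6000.0) / 1.48104e+12 = -8.604e+11

-8.604e+11 J


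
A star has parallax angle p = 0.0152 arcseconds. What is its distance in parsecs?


d = 1/p = 1/0.0152 = 65.7895

65.7895 pc


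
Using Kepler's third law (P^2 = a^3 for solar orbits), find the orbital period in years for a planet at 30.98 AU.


P = a^(3/2) = 30.98^1.5 = 172.4337

172.4337 years


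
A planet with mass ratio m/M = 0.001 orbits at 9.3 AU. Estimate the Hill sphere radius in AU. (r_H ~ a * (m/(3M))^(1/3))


r_H = a * (m/3M)^(1/3) = 9.3 * (0.001/3)^(1/3) = 0.6448

0.6448 AU


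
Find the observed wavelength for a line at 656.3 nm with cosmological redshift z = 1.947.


lam_obs = lam_emit * (1 + z) = 656.3 * (1 + 1.947) = 1934.1161

1934.1161 nm


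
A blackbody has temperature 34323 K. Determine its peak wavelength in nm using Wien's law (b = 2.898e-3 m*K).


lam_max = b / T = 2.898e-3 / 34323 = 8.443e-08 m = 84.4332 nm

84.4332 nm


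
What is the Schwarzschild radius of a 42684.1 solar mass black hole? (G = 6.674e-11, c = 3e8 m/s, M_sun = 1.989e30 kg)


M = 42684.1 * 1.989e30 kg = 8.48986749e+34 kg. rs = 2GM/c^2 = 2 * 6.674e-11 * 8.48986749e+34 / (3e8)^2 = 1.259e+08

1.259e+08 m


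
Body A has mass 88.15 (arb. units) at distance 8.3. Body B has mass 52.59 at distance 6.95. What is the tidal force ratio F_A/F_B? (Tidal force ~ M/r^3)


Ratio = (M1/r1^3) / (M2/r2^3) = (88.15/8.3^3) / (52.59/6.95^3) = 0.9841

0.9841


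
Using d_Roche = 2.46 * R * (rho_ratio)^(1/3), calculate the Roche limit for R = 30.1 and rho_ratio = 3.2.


d_Roche = 2.46 * 30.1 * 3.2^(1/3) = 109.1151

109.1151


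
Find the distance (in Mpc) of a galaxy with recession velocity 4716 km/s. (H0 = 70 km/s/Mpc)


d = v / H0 = 4716 / 70 = 67.3714

67.3714 Mpc


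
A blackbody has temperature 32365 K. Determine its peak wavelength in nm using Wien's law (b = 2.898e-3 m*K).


lam_max = b / T = 2.898e-3 / 32365 = 8.954e-08 m = 89.5412 nm

89.5412 nm


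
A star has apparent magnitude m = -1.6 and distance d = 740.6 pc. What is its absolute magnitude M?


M = m - 5*log10(d) + 5 = -1.6 - 5*log10(740.6) + 5 = -10.9479

-10.9479


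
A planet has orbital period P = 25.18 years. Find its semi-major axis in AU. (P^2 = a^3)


a = P^(2/3) = 25.18^(2/3) = 8.5909

8.5909 AU


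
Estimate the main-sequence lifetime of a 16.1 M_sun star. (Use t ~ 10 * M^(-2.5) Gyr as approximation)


t = 10 * M^(-2.5) = 10 * 16.1^(-2.5) = 0.0096

0.0096 Gyr


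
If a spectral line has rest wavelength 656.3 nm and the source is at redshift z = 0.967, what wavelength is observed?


lam_obs = lam_emit * (1 + z) = 656.3 * (1 + 0.967) = 1290.9421

1290.9421 nm


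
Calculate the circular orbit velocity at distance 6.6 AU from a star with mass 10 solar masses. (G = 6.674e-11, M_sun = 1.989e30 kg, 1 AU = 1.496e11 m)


v = sqrt(GM/r) = sqrt(6.674e-11 * 1.989e+31 / 9.874e+11) = 36666.7762

36666.7762 m/s


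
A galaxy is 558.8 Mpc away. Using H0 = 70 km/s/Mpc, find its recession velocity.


v = H0 * d = 70 * 558.8 = 39116.0

39116.0 km/s


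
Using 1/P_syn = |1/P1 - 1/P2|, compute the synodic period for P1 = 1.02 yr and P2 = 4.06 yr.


1/P_syn = |1/P1 - 1/P2| = |1/1.02 - 1/4.06| => P_syn = 1.3622

1.3622 years


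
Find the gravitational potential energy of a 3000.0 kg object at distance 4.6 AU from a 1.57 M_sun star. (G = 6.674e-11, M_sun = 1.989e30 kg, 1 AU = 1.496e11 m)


M = 1.57 * 1.989e30 kg = 3.12273e+30 kg; r = 4.6 AU * 1.496e11 m/AU = 6.8816e+11 m. U = -GM*m/r = -(6.674e-11 * 3.12273e+30 * 3000.0) / 6.8816e+11 = -9.086e+11

-9.086e+11 J


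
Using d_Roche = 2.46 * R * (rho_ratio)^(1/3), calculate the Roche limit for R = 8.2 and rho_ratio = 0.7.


d_Roche = 2.46 * 8.2 * 0.7^(1/3) = 17.9108

17.9108


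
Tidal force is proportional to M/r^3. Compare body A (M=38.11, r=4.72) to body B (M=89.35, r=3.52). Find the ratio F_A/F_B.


Ratio = (M1/r1^3) / (M2/r2^3) = (38.11/4.72^3) / (89.35/3.52^3) = 0.1769

0.1769


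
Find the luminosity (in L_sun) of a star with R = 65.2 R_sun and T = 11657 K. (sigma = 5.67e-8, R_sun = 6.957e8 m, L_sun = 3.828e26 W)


R = 65.2 * 6.957e8 m = 4.535964e+10 m. L = 4*pi*R^2*sigma*T^4 = 4*pi*(4.535964e+10)^2 * 5.67e-8 * 11657^4 = 2.706944222e+31 W. L/L_sun = 2.706944222e+31 / 3.828e26 = 70714.3214

70714.3214 L_sun


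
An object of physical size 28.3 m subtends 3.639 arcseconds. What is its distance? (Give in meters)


D = size / theta_rad, theta_rad = 3.639 * pi/(180*3600) = 1.764e-05, D = 1.604e+06

1.604e+06 m


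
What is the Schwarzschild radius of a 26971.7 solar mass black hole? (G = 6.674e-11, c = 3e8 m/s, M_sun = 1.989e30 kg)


M = 26971.7 * 1.989e30 kg = 5.36467113e+34 kg. rs = 2GM/c^2 = 2 * 6.674e-11 * 5.36467113e+34 / (3e8)^2 = 7.956e+07

7.956e+07 m


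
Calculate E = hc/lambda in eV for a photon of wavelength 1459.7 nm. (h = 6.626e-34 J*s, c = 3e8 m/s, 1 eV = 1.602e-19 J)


E = hc/lambda = 6.626e-34 * 3e8 / 1.460e-06 = 1.362e-19 J = 0.8501 eV

0.8501 eV


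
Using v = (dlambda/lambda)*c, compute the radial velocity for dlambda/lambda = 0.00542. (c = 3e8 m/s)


v = (dlambda/lambda) * c = 0.00542 * 3e8 = 1.626e+06

1.626e+06 m/s


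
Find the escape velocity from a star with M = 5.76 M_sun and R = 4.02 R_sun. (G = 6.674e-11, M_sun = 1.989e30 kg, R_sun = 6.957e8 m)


M = 5.76 * 1.989e30 kg = 1.145664e+31 kg; R = 4.02 * 6.957e8 m = 2.796714e+09 m. v_esc = sqrt(2GM/R) = sqrt(2 * 6.674e-11 * 1.145664e+31 / 2.796714e+09) = 739456.6246

739456.6246 m/s


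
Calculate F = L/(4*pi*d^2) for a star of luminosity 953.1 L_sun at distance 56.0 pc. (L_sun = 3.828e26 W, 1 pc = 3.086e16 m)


F = L / (4*pi*d^2) = 3.648e+29 / (4*pi*(1.728e+18)^2) = 9.721e-09

9.721e-09 W/m^2


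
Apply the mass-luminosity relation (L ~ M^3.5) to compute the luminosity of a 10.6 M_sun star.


L/L_sun = (M/M_sun)^3.5 = 10.6^3.5 = 3877.6672

3877.6672 L_sun


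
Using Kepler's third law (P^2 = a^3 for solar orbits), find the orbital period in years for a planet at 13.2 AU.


P = a^(3/2) = 13.2^1.5 = 47.958

47.958 years


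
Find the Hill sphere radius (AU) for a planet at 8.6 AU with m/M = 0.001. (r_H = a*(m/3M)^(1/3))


r_H = a * (m/3M)^(1/3) = 8.6 * (0.001/3)^(1/3) = 0.5963

0.5963 AU


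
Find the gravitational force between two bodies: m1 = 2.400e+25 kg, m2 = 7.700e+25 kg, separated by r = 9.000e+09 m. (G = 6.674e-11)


F = G*m1*m2/r^2 = 6.674e-11 * 2.400e+25 * 7.700e+25 / (9.000e+09)^2 = 6.674e-11 * 1.848e+51 / 8.100e+19 = 1.523e+21

1.523e+21 N


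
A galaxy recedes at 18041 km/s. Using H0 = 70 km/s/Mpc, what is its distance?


d = v / H0 = 18041 / 70 = 257.7286

257.7286 Mpc


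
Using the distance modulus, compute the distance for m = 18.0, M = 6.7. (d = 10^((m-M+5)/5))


d = 10^((m - M + 5)/5) = 10^((18.0 - 6.7 + 5)/5) = 1819.7009

1819.7009 pc


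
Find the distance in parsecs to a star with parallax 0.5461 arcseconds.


d = 1/p = 1/0.5461 = 1.8312

1.8312 pc


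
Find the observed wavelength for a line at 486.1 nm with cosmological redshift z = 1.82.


lam_obs = lam_emit * (1 + z) = 486.1 * (1 + 1.82) = 1370.802

1370.802 nm


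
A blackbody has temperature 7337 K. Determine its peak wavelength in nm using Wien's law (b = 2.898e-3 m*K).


lam_max = b / T = 2.898e-3 / 7337 = 3.950e-07 m = 394.9843 nm

394.9843 nm


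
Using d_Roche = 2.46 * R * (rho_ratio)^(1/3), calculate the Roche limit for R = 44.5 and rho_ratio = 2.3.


d_Roche = 2.46 * 44.5 * 2.3^(1/3) = 144.5011

144.5011


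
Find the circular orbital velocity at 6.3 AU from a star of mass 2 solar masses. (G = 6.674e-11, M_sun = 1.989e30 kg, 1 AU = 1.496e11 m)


v = sqrt(GM/r) = sqrt(6.674e-11 * 3.978e+30 / 9.425e+11) = 16783.7661

16783.7661 m/s


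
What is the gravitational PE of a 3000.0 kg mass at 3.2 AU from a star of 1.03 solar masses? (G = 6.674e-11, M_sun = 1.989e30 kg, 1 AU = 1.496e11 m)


M = 1.03 * 1.989e30 kg = 2.04867e+30 kg; r = 3.2 AU * 1.496e11 m/AU = 4.7872e+11 m. U = -GM*m/r = -(6.674e-11 * 2.04867e+30 * 3000.0) / 4.7872e+11 = -8.568e+11

-8.568e+11 J


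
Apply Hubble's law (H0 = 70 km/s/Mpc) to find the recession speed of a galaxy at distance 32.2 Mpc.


v = H0 * d = 70 * 32.2 = 2254.0

2254.0 km/s


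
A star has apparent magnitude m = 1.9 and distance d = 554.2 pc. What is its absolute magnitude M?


M = m - 5*log10(d) + 5 = 1.9 - 5*log10(554.2) + 5 = -6.8183

-6.8183


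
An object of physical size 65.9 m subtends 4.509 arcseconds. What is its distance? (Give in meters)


D = size / theta_rad, theta_rad = 4.509 * pi/(180*3600) = 2.186e-05, D = 3.015e+06

3.015e+06 m


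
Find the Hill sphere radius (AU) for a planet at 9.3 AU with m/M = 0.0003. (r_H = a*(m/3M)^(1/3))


r_H = a * (m/3M)^(1/3) = 9.3 * (0.0003/3)^(1/3) = 0.4317

0.4317 AU


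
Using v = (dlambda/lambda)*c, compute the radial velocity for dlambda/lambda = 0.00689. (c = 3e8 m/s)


v = (dlambda/lambda) * c = 0.00689 * 3e8 = 2.067e+06

2.067e+06 m/s


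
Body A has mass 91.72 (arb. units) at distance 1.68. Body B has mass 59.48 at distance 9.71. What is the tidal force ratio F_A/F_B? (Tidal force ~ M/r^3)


Ratio = (M1/r1^3) / (M2/r2^3) = (91.72/1.68^3) / (59.48/9.71^3) = 297.7302

297.7302


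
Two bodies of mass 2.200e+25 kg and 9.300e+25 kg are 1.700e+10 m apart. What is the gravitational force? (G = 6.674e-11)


F = G*m1*m2/r^2 = 6.674e-11 * 2.200e+25 * 9.300e+25 / (1.700e+10)^2 = 6.674e-11 * 2.046e+51 / 2.890e+20 = 4.725e+20

4.725e+20 N


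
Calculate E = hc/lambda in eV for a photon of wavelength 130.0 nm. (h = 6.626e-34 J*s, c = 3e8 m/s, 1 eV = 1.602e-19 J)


E = hc/lambda = 6.626e-34 * 3e8 / 1.300e-07 = 1.529e-18 J = 9.5448 eV

9.5448 eV


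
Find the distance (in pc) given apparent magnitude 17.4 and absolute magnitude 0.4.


d = 10^((m - M + 5)/5) = 10^((17.4 - 0.4 + 5)/5) = 25118.8643

25118.8643 pc


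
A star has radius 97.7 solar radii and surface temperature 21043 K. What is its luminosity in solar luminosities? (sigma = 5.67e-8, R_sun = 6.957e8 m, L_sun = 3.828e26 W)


R = 97.7 * 6.957e8 m = 6.796989e+10 m. L = 4*pi*R^2*sigma*T^4 = 4*pi*(6.796989e+10)^2 * 5.67e-8 * 21043^4 = 6.454411908e+32 W. L/L_sun = 6.454411908e+32 / 3.828e26 = 1.686e+06

1.686e+06 L_sun


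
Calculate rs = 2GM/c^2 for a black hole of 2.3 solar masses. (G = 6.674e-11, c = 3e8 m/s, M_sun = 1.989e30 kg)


M = 2.3 * 1.989e30 kg = 4.5747e+30 kg. rs = 2GM/c^2 = 2 * 6.674e-11 * 4.5747e+30 / (3e8)^2 = 6784.7884

6784.7884 m


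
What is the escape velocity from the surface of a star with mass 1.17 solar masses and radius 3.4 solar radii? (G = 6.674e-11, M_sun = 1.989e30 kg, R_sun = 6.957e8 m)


M = 1.17 * 1.989e30 kg = 2.32713e+30 kg; R = 3.4 * 6.957e8 m = 2.36538e+09 m. v_esc = sqrt(2GM/R) = sqrt(2 * 6.674e-11 * 2.32713e+30 / 2.36538e+09) = 362383.1212

362383.1212 m/s


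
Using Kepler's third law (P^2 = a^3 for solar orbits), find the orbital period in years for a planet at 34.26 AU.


P = a^(3/2) = 34.26^1.5 = 200.5308

200.5308 years


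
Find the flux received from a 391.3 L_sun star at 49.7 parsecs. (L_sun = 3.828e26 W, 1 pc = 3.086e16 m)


F = L / (4*pi*d^2) = 1.498e+29 / (4*pi*(1.534e+18)^2) = 5.067e-09

5.067e-09 W/m^2


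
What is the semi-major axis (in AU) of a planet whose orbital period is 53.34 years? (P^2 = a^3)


a = P^(2/3) = 53.34^(2/3) = 14.17

14.17 AU


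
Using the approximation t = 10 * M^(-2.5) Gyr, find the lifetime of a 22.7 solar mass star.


t = 10 * M^(-2.5) = 10 * 22.7^(-2.5) = 0.0041

0.0041 Gyr


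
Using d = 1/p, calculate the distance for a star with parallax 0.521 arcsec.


d = 1/p = 1/0.521 = 1.9194

1.9194 pc


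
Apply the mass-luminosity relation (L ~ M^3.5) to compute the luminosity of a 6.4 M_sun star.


L/L_sun = (M/M_sun)^3.5 = 6.4^3.5 = 663.1777

663.1777 L_sun


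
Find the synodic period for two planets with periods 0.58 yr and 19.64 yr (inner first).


1/P_syn = |1/P1 - 1/P2| = |1/0.58 - 1/19.64| => P_syn = 0.5976

0.5976 years


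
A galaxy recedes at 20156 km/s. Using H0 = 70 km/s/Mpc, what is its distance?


d = v / H0 = 20156 / 70 = 287.9429

287.9429 Mpc


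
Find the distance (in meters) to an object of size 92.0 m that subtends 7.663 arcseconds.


D = size / theta_rad, theta_rad = 7.663 * pi/(180*3600) = 3.715e-05, D = 2.476e+06

2.476e+06 m


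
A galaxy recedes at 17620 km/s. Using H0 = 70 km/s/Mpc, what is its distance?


d = v / H0 = 17620 / 70 = 251.7143

251.7143 Mpc


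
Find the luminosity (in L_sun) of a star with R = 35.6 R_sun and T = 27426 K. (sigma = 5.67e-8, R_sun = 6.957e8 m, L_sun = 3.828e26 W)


R = 35.6 * 6.957e8 m = 2.476692e+10 m. L = 4*pi*R^2*sigma*T^4 = 4*pi*(2.476692e+10)^2 * 5.67e-8 * 27426^4 = 2.472787589e+32 W. L/L_sun = 2.472787589e+32 / 3.828e26 = 645973.7692

645973.7692 L_sun


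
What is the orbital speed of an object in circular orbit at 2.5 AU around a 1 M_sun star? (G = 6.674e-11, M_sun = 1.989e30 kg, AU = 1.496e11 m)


v = sqrt(GM/r) = sqrt(6.674e-11 * 1.989e+30 / 3.740e+11) = 18839.7307

18839.7307 m/s


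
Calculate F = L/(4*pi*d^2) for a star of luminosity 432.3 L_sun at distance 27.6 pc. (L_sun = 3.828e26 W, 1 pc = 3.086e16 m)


F = L / (4*pi*d^2) = 1.655e+29 / (4*pi*(8.517e+17)^2) = 1.815e-08

1.815e-08 W/m^2


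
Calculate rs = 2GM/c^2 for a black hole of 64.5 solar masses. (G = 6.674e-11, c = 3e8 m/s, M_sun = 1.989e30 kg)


M = 64.5 * 1.989e30 kg = 1.282905e+32 kg. rs = 2GM/c^2 = 2 * 6.674e-11 * 1.282905e+32 / (3e8)^2 = 190269.066

190269.066 m


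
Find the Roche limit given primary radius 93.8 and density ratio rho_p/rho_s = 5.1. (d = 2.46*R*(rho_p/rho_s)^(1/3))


d_Roche = 2.46 * 93.8 * 5.1^(1/3) = 397.1867

397.1867


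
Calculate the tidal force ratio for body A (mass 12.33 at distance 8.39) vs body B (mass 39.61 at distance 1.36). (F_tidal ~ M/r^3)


Ratio = (M1/r1^3) / (M2/r2^3) = (12.33/8.39^3) / (39.61/1.36^3) = 0.0013

0.0013


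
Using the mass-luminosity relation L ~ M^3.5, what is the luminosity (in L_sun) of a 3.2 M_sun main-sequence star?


L/L_sun = (M/M_sun)^3.5 = 3.2^3.5 = 58.6172

58.6172 L_sun
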